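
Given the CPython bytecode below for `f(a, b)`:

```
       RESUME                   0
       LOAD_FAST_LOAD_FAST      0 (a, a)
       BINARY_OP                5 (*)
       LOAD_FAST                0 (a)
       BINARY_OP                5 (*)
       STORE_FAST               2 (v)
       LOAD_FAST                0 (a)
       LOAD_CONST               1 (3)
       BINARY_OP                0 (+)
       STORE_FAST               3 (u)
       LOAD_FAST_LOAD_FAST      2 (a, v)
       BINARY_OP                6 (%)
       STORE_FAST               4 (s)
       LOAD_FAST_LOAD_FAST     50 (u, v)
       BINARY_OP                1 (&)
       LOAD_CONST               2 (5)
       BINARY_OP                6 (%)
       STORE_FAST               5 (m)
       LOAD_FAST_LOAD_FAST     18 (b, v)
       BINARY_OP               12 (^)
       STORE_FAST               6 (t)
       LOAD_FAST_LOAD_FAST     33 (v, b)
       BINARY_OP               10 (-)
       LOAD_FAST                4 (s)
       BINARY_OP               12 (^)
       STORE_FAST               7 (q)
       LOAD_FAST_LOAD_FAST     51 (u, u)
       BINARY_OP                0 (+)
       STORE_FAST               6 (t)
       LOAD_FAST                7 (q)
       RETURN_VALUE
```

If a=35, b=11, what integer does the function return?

LOAD_FAST_LOAD_FAST a,a → push 35,35. Stack: [35, 35]
BINARY_OP * → 35 * 35 = 1225. Stack: [1225]
LOAD_FAST a → push 35. Stack: [1225, 35]
BINARY_OP * → 1225 * 35 = 42875. Stack: [42875]
STORE_FAST v → v=42875. Stack: []
LOAD_FAST a → push 35. Stack: [35]
LOAD_CONST → push 3. Stack: [35, 3]
BINARY_OP + → 35 + 3 = 38. Stack: [38]
STORE_FAST u → u=38. Stack: []
LOAD_FAST_LOAD_FAST a,v → push 35,42875. Stack: [35, 42875]
BINARY_OP % → 35 % 42875 = 35. Stack: [35]
STORE_FAST s → s=35. Stack: []
LOAD_FAST_LOAD_FAST u,v → push 38,42875. Stack: [38, 42875]
BINARY_OP & → 38 & 42875 = 34. Stack: [34]
LOAD_CONST → push 5. Stack: [34, 5]
BINARY_OP % → 34 % 5 = 4. Stack: [4]
STORE_FAST m → m=4. Stack: []
LOAD_FAST_LOAD_FAST b,v → push 11,42875. Stack: [11, 42875]
BINARY_OP ^ → 11 ^ 42875 = 42864. Stack: [42864]
STORE_FAST t → t=42864. Stack: []
LOAD_FAST_LOAD_FAST v,b → push 42875,11. Stack: [42875, 11]
BINARY_OP - → 42875 - 11 = 42864. Stack: [42864]
LOAD_FAST s → push 35. Stack: [42864, 35]
BINARY_OP ^ → 42864 ^ 35 = 42835. Stack: [42835]
STORE_FAST q → q=42835. Stack: []
LOAD_FAST_LOAD_FAST u,u → push 38,38. Stack: [38, 38]
BINARY_OP + → 38 + 38 = 76. Stack: [76]
STORE_FAST t → t=76. Stack: []
LOAD_FAST q → push 42835. Stack: [42835]
RETURN_VALUE → return 42835.

42835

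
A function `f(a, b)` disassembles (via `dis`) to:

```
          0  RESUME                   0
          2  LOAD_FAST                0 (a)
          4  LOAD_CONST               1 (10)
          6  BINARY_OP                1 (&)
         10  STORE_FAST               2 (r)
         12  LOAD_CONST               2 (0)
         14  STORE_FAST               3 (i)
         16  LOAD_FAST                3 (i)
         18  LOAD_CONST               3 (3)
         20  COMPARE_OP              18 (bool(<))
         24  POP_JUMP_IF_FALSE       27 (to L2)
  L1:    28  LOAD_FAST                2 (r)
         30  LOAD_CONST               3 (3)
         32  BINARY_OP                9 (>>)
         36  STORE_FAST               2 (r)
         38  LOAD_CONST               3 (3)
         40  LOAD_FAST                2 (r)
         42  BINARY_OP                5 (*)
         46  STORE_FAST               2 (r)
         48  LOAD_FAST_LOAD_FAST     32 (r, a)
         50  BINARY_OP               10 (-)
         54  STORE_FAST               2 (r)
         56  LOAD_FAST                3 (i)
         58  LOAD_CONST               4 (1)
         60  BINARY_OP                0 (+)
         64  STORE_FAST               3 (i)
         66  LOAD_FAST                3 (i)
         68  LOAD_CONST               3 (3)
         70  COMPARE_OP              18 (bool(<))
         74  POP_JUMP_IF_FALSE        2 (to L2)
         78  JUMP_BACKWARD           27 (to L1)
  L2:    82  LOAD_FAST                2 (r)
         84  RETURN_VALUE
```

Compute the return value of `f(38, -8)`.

LOAD_FAST a → push 38
LOAD_CONST → push 10
BINARY_OP & → 38 & 10 = 2
STORE_FAST r → r=2
LOAD_CONST → push 0
STORE_FAST i → i=0
LOAD_FAST i → push 0
LOAD_CONST → push 3
COMPARE_OP bool(<) → 0 vs 3 = True
POP_JUMP_IF_FALSE → pop True; no jump
LOAD_FAST r → push 2
LOAD_CONST → push 3
BINARY_OP >> → 2 >> 3 = 0
STORE_FAST r → r=0
LOAD_CONST → push 3
LOAD_FAST r → push 0
BINARY_OP * → 3 * 0 = 0
STORE_FAST r → r=0
LOAD_FAST_LOAD_FAST r,a → push 0,38
BINARY_OP - → 0 - 38 = -38
STORE_FAST r → r=-38
LOAD_FAST i → push 0
LOAD_CONST → push 1
BINARY_OP + → 0 + 1 = 1
STORE_FAST i → i=1
LOAD_FAST i → push 1
LOAD_CONST → push 3
COMPARE_OP bool(<) → 1 vs 3 = True
POP_JUMP_IF_FALSE → pop True; no jump
LOAD_FAST r → push -38
LOAD_CONST → push 3
BINARY_OP >> → -38 >> 3 = -5
STORE_FAST r → r=-5
LOAD_CONST → push 3
LOAD_FAST r → push -5
BINARY_OP * → 3 * -5 = -15
STORE_FAST r → r=-15
LOAD_FAST_LOAD_FAST r,a → push -15,38
BINARY_OP - → -15 - 38 = -53
STORE_FAST r → r=-53
LOAD_FAST i → push 1
LOAD_CONST → push 1
BINARY_OP + → 1 + 1 = 2
STORE_FAST i → i=2
LOAD_FAST i → push 2
LOAD_CONST → push 3
COMPARE_OP bool(<) → 2 vs 3 = True
POP_JUMP_IF_FALSE → pop True; no jump
LOAD_FAST r → push -53
LOAD_CONST → push 3
BINARY_OP >> → -53 >> 3 = -7
STORE_FAST r → r=-7
LOAD_CONST → push 3
LOAD_FAST r → push -7
BINARY_OP * → 3 * -7 = -21
STORE_FAST r → r=-21
LOAD_FAST_LOAD_FAST r,a → push -21,38
BINARY_OP - → -21 - 38 = -59
STORE_FAST r → r=-59
LOAD_FAST i → push 2
LOAD_CONST → push 1
BINARY_OP + → 2 + 1 = 3
STORE_FAST i → i=3
LOAD_FAST i → push 3
LOAD_CONST → push 3
COMPARE_OP bool(<) → 3 vs 3 = False
POP_JUMP_IF_FALSE → pop False; jump
LOAD_FAST r → push -59
RETURN_VALUE → return -59.

-59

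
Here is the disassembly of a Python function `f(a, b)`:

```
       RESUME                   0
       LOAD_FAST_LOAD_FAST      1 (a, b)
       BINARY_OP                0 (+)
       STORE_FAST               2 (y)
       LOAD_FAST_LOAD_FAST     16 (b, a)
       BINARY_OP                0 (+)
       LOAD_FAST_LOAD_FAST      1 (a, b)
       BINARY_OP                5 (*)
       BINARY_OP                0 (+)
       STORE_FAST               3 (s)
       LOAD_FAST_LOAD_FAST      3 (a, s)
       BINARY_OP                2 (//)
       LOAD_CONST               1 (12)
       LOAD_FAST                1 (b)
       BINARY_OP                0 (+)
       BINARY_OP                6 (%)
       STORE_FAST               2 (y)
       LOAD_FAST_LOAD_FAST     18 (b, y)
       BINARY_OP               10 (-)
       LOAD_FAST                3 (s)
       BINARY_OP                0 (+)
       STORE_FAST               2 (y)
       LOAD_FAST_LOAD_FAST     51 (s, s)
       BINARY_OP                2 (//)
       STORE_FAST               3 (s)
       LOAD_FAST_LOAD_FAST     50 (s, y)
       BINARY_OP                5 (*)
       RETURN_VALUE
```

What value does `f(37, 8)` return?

349

LOAD_FAST_LOAD_FAST a,b → push 37,8. Stack: [37, 8]
BINARY_OP + → 37 + 8 = 45. Stack: [45]
STORE_FAST y → y=45. Stack: []
LOAD_FAST_LOAD_FAST b,a → push 8,37. Stack: [8, 37]
BINARY_OP + → 8 + 37 = 45. Stack: [45]
LOAD_FAST_LOAD_FAST a,b → push 37,8. Stack: [45, 37, 8]
BINARY_OP * → 37 * 8 = 296. Stack: [45, 296]
BINARY_OP + → 45 + 296 = 341. Stack: [341]
STORE_FAST s → s=341. Stack: []
LOAD_FAST_LOAD_FAST a,s → push 37,341. Stack: [37, 341]
BINARY_OP // → 37 // 341 = 0. Stack: [0]
LOAD_CONST → push 12. Stack: [0, 12]
LOAD_FAST b → push 8. Stack: [0, 12, 8]
BINARY_OP + → 12 + 8 = 20. Stack: [0, 20]
BINARY_OP % → 0 % 20 = 0. Stack: [0]
STORE_FAST y → y=0. Stack: []
LOAD_FAST_LOAD_FAST b,y → push 8,0. Stack: [8, 0]
BINARY_OP - → 8 - 0 = 8. Stack: [8]
LOAD_FAST s → push 341. Stack: [8, 341]
BINARY_OP + → 8 + 341 = 349. Stack: [349]
STORE_FAST y → y=349. Stack: []
LOAD_FAST_LOAD_FAST s,s → push 341,341. Stack: [341, 341]
BINARY_OP // → 341 // 341 = 1. Stack: [1]
STORE_FAST s → s=1. Stack: []
LOAD_FAST_LOAD_FAST s,y → push 1,349. Stack: [1, 349]
BINARY_OP * → 1 * 349 = 349. Stack: [349]
RETURN_VALUE → return 349.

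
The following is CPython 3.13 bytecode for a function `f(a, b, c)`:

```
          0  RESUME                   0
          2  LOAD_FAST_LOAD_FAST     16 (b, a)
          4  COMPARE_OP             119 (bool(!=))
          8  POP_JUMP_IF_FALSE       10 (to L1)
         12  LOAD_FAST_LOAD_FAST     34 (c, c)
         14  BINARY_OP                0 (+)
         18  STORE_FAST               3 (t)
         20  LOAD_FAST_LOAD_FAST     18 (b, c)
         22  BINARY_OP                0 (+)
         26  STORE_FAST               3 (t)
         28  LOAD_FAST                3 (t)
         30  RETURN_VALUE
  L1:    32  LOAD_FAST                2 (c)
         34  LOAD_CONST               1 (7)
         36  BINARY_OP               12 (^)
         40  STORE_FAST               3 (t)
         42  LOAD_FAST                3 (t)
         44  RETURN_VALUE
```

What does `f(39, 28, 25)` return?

53

LOAD_FAST_LOAD_FAST b,a → push 28,39. Stack: [28, 39]
COMPARE_OP bool(!=) → 28 vs 39 = True. Stack: [True]
POP_JUMP_IF_FALSE → pop True; no jump. Stack: []
LOAD_FAST_LOAD_FAST c,c → push 25,25. Stack: [25, 25]
BINARY_OP + → 25 + 25 = 50. Stack: [50]
STORE_FAST t → t=50. Stack: []
LOAD_FAST_LOAD_FAST b,c → push 28,25. Stack: [28, 25]
BINARY_OP + → 28 + 25 = 53. Stack: [53]
STORE_FAST t → t=53. Stack: []
LOAD_FAST t → push 53. Stack: [53]
RETURN_VALUE → return 53.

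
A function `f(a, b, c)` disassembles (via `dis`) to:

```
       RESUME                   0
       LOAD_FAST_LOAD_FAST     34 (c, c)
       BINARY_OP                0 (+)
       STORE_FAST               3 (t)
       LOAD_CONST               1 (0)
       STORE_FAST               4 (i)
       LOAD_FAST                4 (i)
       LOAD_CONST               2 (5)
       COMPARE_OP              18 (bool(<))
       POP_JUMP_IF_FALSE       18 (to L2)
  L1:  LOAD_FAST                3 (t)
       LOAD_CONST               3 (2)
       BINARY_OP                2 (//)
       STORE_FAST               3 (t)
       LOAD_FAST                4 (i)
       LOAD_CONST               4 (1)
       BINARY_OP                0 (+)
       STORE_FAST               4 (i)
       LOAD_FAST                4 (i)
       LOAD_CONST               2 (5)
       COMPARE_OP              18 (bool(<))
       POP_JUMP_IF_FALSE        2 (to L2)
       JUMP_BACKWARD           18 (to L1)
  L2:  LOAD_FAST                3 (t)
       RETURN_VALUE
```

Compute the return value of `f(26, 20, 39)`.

LOAD_FAST_LOAD_FAST c,c → push 39,39
BINARY_OP + → 39 + 39 = 78
STORE_FAST t → t=78
LOAD_CONST → push 0
STORE_FAST i → i=0
LOAD_FAST i → push 0
LOAD_CONST → push 5
COMPARE_OP bool(<) → 0 vs 5 = True
POP_JUMP_IF_FALSE → pop True; no jump
LOAD_FAST t → push 78
LOAD_CONST → push 2
BINARY_OP // → 78 // 2 = 39
STORE_FAST t → t=39
LOAD_FAST i → push 0
LOAD_CONST → push 1
BINARY_OP + → 0 + 1 = 1
STORE_FAST i → i=1
LOAD_FAST i → push 1
LOAD_CONST → push 5
COMPARE_OP bool(<) → 1 vs 5 = True
POP_JUMP_IF_FALSE → pop True; no jump
LOAD_FAST t → push 39
LOAD_CONST → push 2
BINARY_OP // → 39 // 2 = 19
STORE_FAST t → t=19
LOAD_FAST i → push 1
LOAD_CONST → push 1
BINARY_OP + → 1 + 1 = 2
STORE_FAST i → i=2
LOAD_FAST i → push 2
LOAD_CONST → push 5
COMPARE_OP bool(<) → 2 vs 5 = True
POP_JUMP_IF_FALSE → pop True; no jump
LOAD_FAST t → push 19
LOAD_CONST → push 2
BINARY_OP // → 19 // 2 = 9
STORE_FAST t → t=9
LOAD_FAST i → push 2
LOAD_CONST → push 1
BINARY_OP + → 2 + 1 = 3
STORE_FAST i → i=3
LOAD_FAST i → push 3
LOAD_CONST → push 5
COMPARE_OP bool(<) → 3 vs 5 = True
POP_JUMP_IF_FALSE → pop True; no jump
LOAD_FAST t → push 9
LOAD_CONST → push 2
BINARY_OP // → 9 // 2 = 4
STORE_FAST t → t=4
LOAD_FAST i → push 3
LOAD_CONST → push 1
BINARY_OP + → 3 + 1 = 4
STORE_FAST i → i=4
LOAD_FAST i → push 4
LOAD_CONST → push 5
COMPARE_OP bool(<) → 4 vs 5 = True
POP_JUMP_IF_FALSE → pop True; no jump
LOAD_FAST t → push 4
LOAD_CONST → push 2
BINARY_OP // → 4 // 2 = 2
STORE_FAST t → t=2
LOAD_FAST i → push 4
LOAD_CONST → push 1
BINARY_OP + → 4 + 1 = 5
STORE_FAST i → i=5
LOAD_FAST i → push 5
LOAD_CONST → push 5
COMPARE_OP bool(<) → 5 vs 5 = False
POP_JUMP_IF_FALSE → pop False; jump
LOAD_FAST t → push 2
RETURN_VALUE → return 2.

2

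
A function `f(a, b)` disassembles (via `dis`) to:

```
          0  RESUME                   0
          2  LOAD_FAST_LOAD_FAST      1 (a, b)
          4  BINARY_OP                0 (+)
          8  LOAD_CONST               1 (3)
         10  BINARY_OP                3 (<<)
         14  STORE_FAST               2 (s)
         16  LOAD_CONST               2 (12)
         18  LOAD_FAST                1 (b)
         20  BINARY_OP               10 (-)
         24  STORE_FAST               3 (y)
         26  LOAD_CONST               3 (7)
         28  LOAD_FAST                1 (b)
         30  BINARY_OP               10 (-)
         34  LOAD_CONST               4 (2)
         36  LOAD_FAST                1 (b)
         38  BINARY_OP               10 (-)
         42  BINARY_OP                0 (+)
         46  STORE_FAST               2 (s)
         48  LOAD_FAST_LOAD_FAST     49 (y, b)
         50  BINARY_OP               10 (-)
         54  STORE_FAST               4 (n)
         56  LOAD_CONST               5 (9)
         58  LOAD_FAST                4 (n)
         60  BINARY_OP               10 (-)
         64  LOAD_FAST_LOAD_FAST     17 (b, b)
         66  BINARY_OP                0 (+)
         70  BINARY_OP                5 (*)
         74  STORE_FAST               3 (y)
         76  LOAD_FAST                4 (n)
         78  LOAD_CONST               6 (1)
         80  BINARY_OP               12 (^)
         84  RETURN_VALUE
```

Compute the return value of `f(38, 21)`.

-29

LOAD_FAST_LOAD_FAST a,b → push 38,21. Stack: [38, 21]
BINARY_OP + → 38 + 21 = 59. Stack: [59]
LOAD_CONST → push 3. Stack: [59, 3]
BINARY_OP << → 59 << 3 = 472. Stack: [472]
STORE_FAST s → s=472. Stack: []
LOAD_CONST → push 12. Stack: [12]
LOAD_FAST b → push 21. Stack: [12, 21]
BINARY_OP - → 12 - 21 = -9. Stack: [-9]
STORE_FAST y → y=-9. Stack: []
LOAD_CONST → push 7. Stack: [7]
LOAD_FAST b → push 21. Stack: [7, 21]
BINARY_OP - → 7 - 21 = -14. Stack: [-14]
LOAD_CONST → push 2. Stack: [-14, 2]
LOAD_FAST b → push 21. Stack: [-14, 2, 21]
BINARY_OP - → 2 - 21 = -19. Stack: [-14, -19]
BINARY_OP + → -14 + -19 = -33. Stack: [-33]
STORE_FAST s → s=-33. Stack: []
LOAD_FAST_LOAD_FAST y,b → push -9,21. Stack: [-9, 21]
BINARY_OP - → -9 - 21 = -30. Stack: [-30]
STORE_FAST n → n=-30. Stack: []
LOAD_CONST → push 9. Stack: [9]
LOAD_FAST n → push -30. Stack: [9, -30]
BINARY_OP - → 9 - -30 = 39. Stack: [39]
LOAD_FAST_LOAD_FAST b,b → push 21,21. Stack: [39, 21, 21]
BINARY_OP + → 21 + 21 = 42. Stack: [39, 42]
BINARY_OP * → 39 * 42 = 1638. Stack: [1638]
STORE_FAST y → y=1638. Stack: []
LOAD_FAST n → push -30. Stack: [-30]
LOAD_CONST → push 1. Stack: [-30, 1]
BINARY_OP ^ → -30 ^ 1 = -29. Stack: [-29]
RETURN_VALUE → return -29.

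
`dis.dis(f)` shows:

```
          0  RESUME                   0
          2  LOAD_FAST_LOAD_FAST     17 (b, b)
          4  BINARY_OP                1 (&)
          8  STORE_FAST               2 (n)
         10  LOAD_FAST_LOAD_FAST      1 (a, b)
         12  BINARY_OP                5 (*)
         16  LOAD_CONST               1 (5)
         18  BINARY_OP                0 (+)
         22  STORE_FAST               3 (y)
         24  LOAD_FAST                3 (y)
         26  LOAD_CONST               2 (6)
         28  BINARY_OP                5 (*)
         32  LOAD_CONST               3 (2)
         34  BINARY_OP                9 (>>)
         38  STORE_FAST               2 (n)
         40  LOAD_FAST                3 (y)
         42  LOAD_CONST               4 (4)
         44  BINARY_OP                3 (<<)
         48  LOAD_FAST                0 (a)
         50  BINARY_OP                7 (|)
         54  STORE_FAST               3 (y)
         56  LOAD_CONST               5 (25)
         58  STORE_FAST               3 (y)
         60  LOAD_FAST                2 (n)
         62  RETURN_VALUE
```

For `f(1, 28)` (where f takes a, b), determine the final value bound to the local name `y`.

LOAD_FAST_LOAD_FAST b,b → push 28,28. Stack: [28, 28]
BINARY_OP & → 28 & 28 = 28. Stack: [28]
STORE_FAST n → n=28. Stack: []
LOAD_FAST_LOAD_FAST a,b → push 1,28. Stack: [1, 28]
BINARY_OP * → 1 * 28 = 28. Stack: [28]
LOAD_CONST → push 5. Stack: [28, 5]
BINARY_OP + → 28 + 5 = 33. Stack: [33]
STORE_FAST y → y=33. Stack: []
LOAD_FAST y → push 33. Stack: [33]
LOAD_CONST → push 6. Stack: [33, 6]
BINARY_OP * → 33 * 6 = 198. Stack: [198]
LOAD_CONST → push 2. Stack: [198, 2]
BINARY_OP >> → 198 >> 2 = 49. Stack: [49]
STORE_FAST n → n=49. Stack: []
LOAD_FAST y → push 33. Stack: [33]
LOAD_CONST → push 4. Stack: [33, 4]
BINARY_OP << → 33 << 4 = 528. Stack: [528]
LOAD_FAST a → push 1. Stack: [528, 1]
BINARY_OP | → 528 | 1 = 529. Stack: [529]
STORE_FAST y → y=529. Stack: []
LOAD_CONST → push 25. Stack: [25]
STORE_FAST y → y=25. Stack: []
LOAD_FAST n → push 49. Stack: [49]
RETURN_VALUE → return 49.

25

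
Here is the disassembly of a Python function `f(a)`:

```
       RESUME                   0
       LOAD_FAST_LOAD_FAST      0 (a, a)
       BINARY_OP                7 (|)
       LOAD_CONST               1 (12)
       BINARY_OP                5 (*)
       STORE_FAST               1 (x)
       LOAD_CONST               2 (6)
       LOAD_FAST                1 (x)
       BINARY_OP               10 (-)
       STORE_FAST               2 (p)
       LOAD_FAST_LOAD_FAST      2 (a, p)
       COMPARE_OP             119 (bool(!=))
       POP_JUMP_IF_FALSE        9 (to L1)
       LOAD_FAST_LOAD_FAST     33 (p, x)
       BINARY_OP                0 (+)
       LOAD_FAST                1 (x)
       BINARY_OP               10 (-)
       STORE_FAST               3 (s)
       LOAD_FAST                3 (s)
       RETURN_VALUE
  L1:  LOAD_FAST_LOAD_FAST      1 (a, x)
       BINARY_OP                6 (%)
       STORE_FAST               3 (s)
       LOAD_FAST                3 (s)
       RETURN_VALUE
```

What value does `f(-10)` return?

LOAD_FAST_LOAD_FAST a,a → push -10,-10. Stack: [-10, -10]
BINARY_OP | → -10 | -10 = -10. Stack: [-10]
LOAD_CONST → push 12. Stack: [-10, 12]
BINARY_OP * → -10 * 12 = -120. Stack: [-120]
STORE_FAST x → x=-120. Stack: []
LOAD_CONST → push 6. Stack: [6]
LOAD_FAST x → push -120. Stack: [6, -120]
BINARY_OP - → 6 - -120 = 126. Stack: [126]
STORE_FAST p → p=126. Stack: []
LOAD_FAST_LOAD_FAST a,p → push -10,126. Stack: [-10, 126]
COMPARE_OP bool(!=) → -10 vs 126 = True. Stack: [True]
POP_JUMP_IF_FALSE → pop True; no jump. Stack: []
LOAD_FAST_LOAD_FAST p,x → push 126,-120. Stack: [126, -120]
BINARY_OP + → 126 + -120 = 6. Stack: [6]
LOAD_FAST x → push -120. Stack: [6, -120]
BINARY_OP - → 6 - -120 = 126. Stack: [126]
STORE_FAST s → s=126. Stack: []
LOAD_FAST s → push 126. Stack: [126]
RETURN_VALUE → return 126.

126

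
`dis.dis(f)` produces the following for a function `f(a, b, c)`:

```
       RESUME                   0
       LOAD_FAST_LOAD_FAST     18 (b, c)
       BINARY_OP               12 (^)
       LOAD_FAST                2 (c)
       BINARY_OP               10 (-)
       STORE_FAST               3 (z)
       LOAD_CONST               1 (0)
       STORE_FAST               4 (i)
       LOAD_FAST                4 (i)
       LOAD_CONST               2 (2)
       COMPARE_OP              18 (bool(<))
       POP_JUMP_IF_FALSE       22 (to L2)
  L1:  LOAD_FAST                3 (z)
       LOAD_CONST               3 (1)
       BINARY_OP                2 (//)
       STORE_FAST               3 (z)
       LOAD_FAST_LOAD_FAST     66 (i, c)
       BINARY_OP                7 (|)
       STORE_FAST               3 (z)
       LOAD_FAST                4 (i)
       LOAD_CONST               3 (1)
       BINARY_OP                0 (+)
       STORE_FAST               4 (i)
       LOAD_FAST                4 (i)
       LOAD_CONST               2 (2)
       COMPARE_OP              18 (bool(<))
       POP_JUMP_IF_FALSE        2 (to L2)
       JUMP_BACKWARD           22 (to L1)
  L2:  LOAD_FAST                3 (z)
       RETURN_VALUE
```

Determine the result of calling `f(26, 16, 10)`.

11

LOAD_FAST_LOAD_FAST b,c → push 16,10. Stack: [16, 10]
BINARY_OP ^ → 16 ^ 10 = 26. Stack: [26]
LOAD_FAST c → push 10. Stack: [26, 10]
BINARY_OP - → 26 - 10 = 16. Stack: [16]
STORE_FAST z → z=16. Stack: []
LOAD_CONST → push 0. Stack: [0]
STORE_FAST i → i=0. Stack: []
LOAD_FAST i → push 0. Stack: [0]
LOAD_CONST → push 2. Stack: [0, 2]
COMPARE_OP bool(<) → 0 vs 2 = True. Stack: [True]
POP_JUMP_IF_FALSE → pop True; no jump. Stack: []
LOAD_FAST z → push 16. Stack: [16]
LOAD_CONST → push 1. Stack: [16, 1]
BINARY_OP // → 16 // 1 = 16. Stack: [16]
STORE_FAST z → z=16. Stack: []
LOAD_FAST_LOAD_FAST i,c → push 0,10. Stack: [0, 10]
BINARY_OP | → 0 | 10 = 10. Stack: [10]
STORE_FAST z → z=10. Stack: []
LOAD_FAST i → push 0. Stack: [0]
LOAD_CONST → push 1. Stack: [0, 1]
BINARY_OP + → 0 + 1 = 1. Stack: [1]
STORE_FAST i → i=1. Stack: []
LOAD_FAST i → push 1. Stack: [1]
LOAD_CONST → push 2. Stack: [1, 2]
COMPARE_OP bool(<) → 1 vs 2 = True. Stack: [True]
POP_JUMP_IF_FALSE → pop True; no jump. Stack: []
LOAD_FAST z → push 10. Stack: [10]
LOAD_CONST → push 1. Stack: [10, 1]
BINARY_OP // → 10 // 1 = 10. Stack: [10]
STORE_FAST z → z=10. Stack: []
LOAD_FAST_LOAD_FAST i,c → push 1,10. Stack: [1, 10]
BINARY_OP | → 1 | 10 = 11. Stack: [11]
STORE_FAST z → z=11. Stack: []
LOAD_FAST i → push 1. Stack: [1]
LOAD_CONST → push 1. Stack: [1, 1]
BINARY_OP + → 1 + 1 = 2. Stack: [2]
STORE_FAST i → i=2. Stack: []
LOAD_FAST i → push 2. Stack: [2]
LOAD_CONST → push 2. Stack: [2, 2]
COMPARE_OP bool(<) → 2 vs 2 = False. Stack: [False]
POP_JUMP_IF_FALSE → pop False; jump. Stack: []
LOAD_FAST z → push 11. Stack: [11]
RETURN_VALUE → return 11.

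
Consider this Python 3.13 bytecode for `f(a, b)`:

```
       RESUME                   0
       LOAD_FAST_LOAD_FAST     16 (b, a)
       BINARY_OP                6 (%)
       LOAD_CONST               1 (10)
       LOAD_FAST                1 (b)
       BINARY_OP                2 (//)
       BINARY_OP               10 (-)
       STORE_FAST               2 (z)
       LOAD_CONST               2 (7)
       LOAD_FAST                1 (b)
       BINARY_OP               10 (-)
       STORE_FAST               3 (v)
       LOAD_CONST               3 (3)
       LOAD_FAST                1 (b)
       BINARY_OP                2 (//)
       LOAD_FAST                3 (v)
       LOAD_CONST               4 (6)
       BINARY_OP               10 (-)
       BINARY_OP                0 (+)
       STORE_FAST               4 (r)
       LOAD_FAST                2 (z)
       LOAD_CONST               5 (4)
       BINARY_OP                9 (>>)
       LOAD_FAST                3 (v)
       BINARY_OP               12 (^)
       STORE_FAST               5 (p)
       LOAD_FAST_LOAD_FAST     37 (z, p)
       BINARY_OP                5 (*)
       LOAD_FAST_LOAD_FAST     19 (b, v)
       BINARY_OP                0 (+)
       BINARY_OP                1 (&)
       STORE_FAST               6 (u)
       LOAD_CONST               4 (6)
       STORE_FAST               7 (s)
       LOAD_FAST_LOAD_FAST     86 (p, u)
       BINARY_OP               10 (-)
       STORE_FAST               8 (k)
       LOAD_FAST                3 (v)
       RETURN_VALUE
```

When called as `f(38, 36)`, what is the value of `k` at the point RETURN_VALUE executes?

-35

LOAD_FAST_LOAD_FAST b,a → push 36,38. Stack: [36, 38]
BINARY_OP % → 36 % 38 = 36. Stack: [36]
LOAD_CONST → push 10. Stack: [36, 10]
LOAD_FAST b → push 36. Stack: [36, 10, 36]
BINARY_OP // → 10 // 36 = 0. Stack: [36, 0]
BINARY_OP - → 36 - 0 = 36. Stack: [36]
STORE_FAST z → z=36. Stack: []
LOAD_CONST → push 7. Stack: [7]
LOAD_FAST b → push 36. Stack: [7, 36]
BINARY_OP - → 7 - 36 = -29. Stack: [-29]
STORE_FAST v → v=-29. Stack: []
LOAD_CONST → push 3. Stack: [3]
LOAD_FAST b → push 36. Stack: [3, 36]
BINARY_OP // → 3 // 36 = 0. Stack: [0]
LOAD_FAST v → push -29. Stack: [0, -29]
LOAD_CONST → push 6. Stack: [0, -29, 6]
BINARY_OP - → -29 - 6 = -35. Stack: [0, -35]
BINARY_OP + → 0 + -35 = -35. Stack: [-35]
STORE_FAST r → r=-35. Stack: []
LOAD_FAST z → push 36. Stack: [36]
LOAD_CONST → push 4. Stack: [36, 4]
BINARY_OP >> → 36 >> 4 = 2. Stack: [2]
LOAD_FAST v → push -29. Stack: [2, -29]
BINARY_OP ^ → 2 ^ -29 = -31. Stack: [-31]
STORE_FAST p → p=-31. Stack: []
LOAD_FAST_LOAD_FAST z,p → push 36,-31. Stack: [36, -31]
BINARY_OP * → 36 * -31 = -1116. Stack: [-1116]
LOAD_FAST_LOAD_FAST b,v → push 36,-29. Stack: [-1116, 36, -29]
BINARY_OP + → 36 + -29 = 7. Stack: [-1116, 7]
BINARY_OP & → -1116 & 7 = 4. Stack: [4]
STORE_FAST u → u=4. Stack: []
LOAD_CONST → push 6. Stack: [6]
STORE_FAST s → s=6. Stack: []
LOAD_FAST_LOAD_FAST p,u → push -31,4. Stack: [-31, 4]
BINARY_OP - → -31 - 4 = -35. Stack: [-35]
STORE_FAST k → k=-35. Stack: []
LOAD_FAST v → push -29. Stack: [-29]
RETURN_VALUE → return -29.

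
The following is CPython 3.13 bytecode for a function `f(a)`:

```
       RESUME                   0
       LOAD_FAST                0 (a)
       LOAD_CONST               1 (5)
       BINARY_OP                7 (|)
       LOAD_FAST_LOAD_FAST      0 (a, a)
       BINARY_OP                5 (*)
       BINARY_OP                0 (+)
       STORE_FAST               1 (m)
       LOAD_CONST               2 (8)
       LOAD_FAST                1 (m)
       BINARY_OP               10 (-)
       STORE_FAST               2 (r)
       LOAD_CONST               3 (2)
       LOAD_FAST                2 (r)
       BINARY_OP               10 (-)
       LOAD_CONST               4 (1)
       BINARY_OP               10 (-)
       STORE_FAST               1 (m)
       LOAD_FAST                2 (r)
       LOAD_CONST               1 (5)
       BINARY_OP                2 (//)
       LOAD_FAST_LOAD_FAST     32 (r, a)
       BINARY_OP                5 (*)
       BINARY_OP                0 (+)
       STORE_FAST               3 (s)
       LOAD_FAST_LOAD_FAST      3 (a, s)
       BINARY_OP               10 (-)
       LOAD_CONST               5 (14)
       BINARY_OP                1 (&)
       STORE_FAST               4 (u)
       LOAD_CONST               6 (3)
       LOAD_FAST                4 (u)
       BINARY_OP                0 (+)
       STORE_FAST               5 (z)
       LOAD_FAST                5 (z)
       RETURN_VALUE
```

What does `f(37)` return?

13

LOAD_FAST a → push 37. Stack: [37]
LOAD_CONST → push 5. Stack: [37, 5]
BINARY_OP | → 37 | 5 = 37. Stack: [37]
LOAD_FAST_LOAD_FAST a,a → push 37,37. Stack: [37, 37, 37]
BINARY_OP * → 37 * 37 = 1369. Stack: [37, 1369]
BINARY_OP + → 37 + 1369 = 1406. Stack: [1406]
STORE_FAST m → m=1406. Stack: []
LOAD_CONST → push 8. Stack: [8]
LOAD_FAST m → push 1406. Stack: [8, 1406]
BINARY_OP - → 8 - 1406 = -1398. Stack: [-1398]
STORE_FAST r → r=-1398. Stack: []
LOAD_CONST → push 2. Stack: [2]
LOAD_FAST r → push -1398. Stack: [2, -1398]
BINARY_OP - → 2 - -1398 = 1400. Stack: [1400]
LOAD_CONST → push 1. Stack: [1400, 1]
BINARY_OP - → 1400 - 1 = 1399. Stack: [1399]
STORE_FAST m → m=1399. Stack: []
LOAD_FAST r → push -1398. Stack: [-1398]
LOAD_CONST → push 5. Stack: [-1398, 5]
BINARY_OP // → -1398 // 5 = -280. Stack: [-280]
LOAD_FAST_LOAD_FAST r,a → push -1398,37. Stack: [-280, -1398, 37]
BINARY_OP * → -1398 * 37 = -51726. Stack: [-280, -51726]
BINARY_OP + → -280 + -51726 = -52006. Stack: [-52006]
STORE_FAST s → s=-52006. Stack: []
LOAD_FAST_LOAD_FAST a,s → push 37,-52006. Stack: [37, -52006]
BINARY_OP - → 37 - -52006 = 52043. Stack: [52043]
LOAD_CONST → push 14. Stack: [52043, 14]
BINARY_OP & → 52043 & 14 = 10. Stack: [10]
STORE_FAST u → u=10. Stack: []
LOAD_CONST → push 3. Stack: [3]
LOAD_FAST u → push 10. Stack: [3, 10]
BINARY_OP + → 3 + 10 = 13. Stack: [13]
STORE_FAST z → z=13. Stack: []
LOAD_FAST z → push 13. Stack: [13]
RETURN_VALUE → return 13.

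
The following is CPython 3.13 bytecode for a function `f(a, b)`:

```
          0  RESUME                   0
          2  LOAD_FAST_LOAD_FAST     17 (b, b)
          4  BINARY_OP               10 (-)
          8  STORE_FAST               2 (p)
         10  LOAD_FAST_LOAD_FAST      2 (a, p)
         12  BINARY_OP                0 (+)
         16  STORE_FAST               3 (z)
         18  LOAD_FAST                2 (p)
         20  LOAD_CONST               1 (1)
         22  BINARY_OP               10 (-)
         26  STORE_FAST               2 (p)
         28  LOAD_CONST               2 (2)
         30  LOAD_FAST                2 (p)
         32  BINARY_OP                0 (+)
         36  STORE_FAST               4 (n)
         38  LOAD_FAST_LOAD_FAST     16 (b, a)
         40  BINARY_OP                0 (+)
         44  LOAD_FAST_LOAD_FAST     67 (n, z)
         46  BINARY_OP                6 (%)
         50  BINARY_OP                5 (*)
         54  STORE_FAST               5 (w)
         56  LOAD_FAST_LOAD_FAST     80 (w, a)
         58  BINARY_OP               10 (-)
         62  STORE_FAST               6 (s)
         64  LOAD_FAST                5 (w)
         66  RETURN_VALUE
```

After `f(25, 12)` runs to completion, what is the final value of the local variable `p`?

LOAD_FAST_LOAD_FAST b,b → push 12,12. Stack: [12, 12]
BINARY_OP - → 12 - 12 = 0. Stack: [0]
STORE_FAST p → p=0. Stack: []
LOAD_FAST_LOAD_FAST a,p → push 25,0. Stack: [25, 0]
BINARY_OP + → 25 + 0 = 25. Stack: [25]
STORE_FAST z → z=25. Stack: []
LOAD_FAST p → push 0. Stack: [0]
LOAD_CONST → push 1. Stack: [0, 1]
BINARY_OP - → 0 - 1 = -1. Stack: [-1]
STORE_FAST p → p=-1. Stack: []
LOAD_CONST → push 2. Stack: [2]
LOAD_FAST p → push -1. Stack: [2, -1]
BINARY_OP + → 2 + -1 = 1. Stack: [1]
STORE_FAST n → n=1. Stack: []
LOAD_FAST_LOAD_FAST b,a → push 12,25. Stack: [12, 25]
BINARY_OP + → 12 + 25 = 37. Stack: [37]
LOAD_FAST_LOAD_FAST n,z → push 1,25. Stack: [37, 1, 25]
BINARY_OP % → 1 % 25 = 1. Stack: [37, 1]
BINARY_OP * → 37 * 1 = 37. Stack: [37]
STORE_FAST w → w=37. Stack: []
LOAD_FAST_LOAD_FAST w,a → push 37,25. Stack: [37, 25]
BINARY_OP - → 37 - 25 = 12. Stack: [12]
STORE_FAST s → s=12. Stack: []
LOAD_FAST w → push 37. Stack: [37]
RETURN_VALUE → return 37.

-1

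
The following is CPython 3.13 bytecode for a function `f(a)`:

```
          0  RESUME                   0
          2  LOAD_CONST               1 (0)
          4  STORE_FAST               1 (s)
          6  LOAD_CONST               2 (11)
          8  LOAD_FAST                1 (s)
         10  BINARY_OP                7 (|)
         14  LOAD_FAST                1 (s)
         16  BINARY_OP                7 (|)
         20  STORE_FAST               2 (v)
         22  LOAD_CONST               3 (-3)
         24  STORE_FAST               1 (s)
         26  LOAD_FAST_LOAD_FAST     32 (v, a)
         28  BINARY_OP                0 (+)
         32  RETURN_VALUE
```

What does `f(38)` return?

LOAD_CONST → push 0. Stack: [0]
STORE_FAST s → s=0. Stack: []
LOAD_CONST → push 11. Stack: [11]
LOAD_FAST s → push 0. Stack: [11, 0]
BINARY_OP | → 11 | 0 = 11. Stack: [11]
LOAD_FAST s → push 0. Stack: [11, 0]
BINARY_OP | → 11 | 0 = 11. Stack: [11]
STORE_FAST v → v=11. Stack: []
LOAD_CONST → push -3. Stack: [-3]
STORE_FAST s → s=-3. Stack: []
LOAD_FAST_LOAD_FAST v,a → push 11,38. Stack: [11, 38]
BINARY_OP + → 11 + 38 = 49. Stack: [49]
RETURN_VALUE → return 49.

49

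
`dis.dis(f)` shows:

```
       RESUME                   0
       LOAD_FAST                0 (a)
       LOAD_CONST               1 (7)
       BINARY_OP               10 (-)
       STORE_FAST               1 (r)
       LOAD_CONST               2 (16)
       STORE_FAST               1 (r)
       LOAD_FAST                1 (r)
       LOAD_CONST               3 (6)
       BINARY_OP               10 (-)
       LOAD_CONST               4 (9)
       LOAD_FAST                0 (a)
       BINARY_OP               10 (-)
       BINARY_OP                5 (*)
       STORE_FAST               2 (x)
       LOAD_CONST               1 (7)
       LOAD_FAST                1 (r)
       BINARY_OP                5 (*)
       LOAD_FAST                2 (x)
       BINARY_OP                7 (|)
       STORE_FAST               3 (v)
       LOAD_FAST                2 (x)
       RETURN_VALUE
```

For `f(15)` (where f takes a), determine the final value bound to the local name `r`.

16

LOAD_FAST a → push 15. Stack: [15]
LOAD_CONST → push 7. Stack: [15, 7]
BINARY_OP - → 15 - 7 = 8. Stack: [8]
STORE_FAST r → r=8. Stack: []
LOAD_CONST → push 16. Stack: [16]
STORE_FAST r → r=16. Stack: []
LOAD_FAST r → push 16. Stack: [16]
LOAD_CONST → push 6. Stack: [16, 6]
BINARY_OP - → 16 - 6 = 10. Stack: [10]
LOAD_CONST → push 9. Stack: [10, 9]
LOAD_FAST a → push 15. Stack: [10, 9, 15]
BINARY_OP - → 9 - 15 = -6. Stack: [10, -6]
BINARY_OP * → 10 * -6 = -60. Stack: [-60]
STORE_FAST x → x=-60. Stack: []
LOAD_CONST → push 7. Stack: [7]
LOAD_FAST r → push 16. Stack: [7, 16]
BINARY_OP * → 7 * 16 = 112. Stack: [112]
LOAD_FAST x → push -60. Stack: [112, -60]
BINARY_OP | → 112 | -60 = -12. Stack: [-12]
STORE_FAST v → v=-12. Stack: []
LOAD_FAST x → push -60. Stack: [-60]
RETURN_VALUE → return -60.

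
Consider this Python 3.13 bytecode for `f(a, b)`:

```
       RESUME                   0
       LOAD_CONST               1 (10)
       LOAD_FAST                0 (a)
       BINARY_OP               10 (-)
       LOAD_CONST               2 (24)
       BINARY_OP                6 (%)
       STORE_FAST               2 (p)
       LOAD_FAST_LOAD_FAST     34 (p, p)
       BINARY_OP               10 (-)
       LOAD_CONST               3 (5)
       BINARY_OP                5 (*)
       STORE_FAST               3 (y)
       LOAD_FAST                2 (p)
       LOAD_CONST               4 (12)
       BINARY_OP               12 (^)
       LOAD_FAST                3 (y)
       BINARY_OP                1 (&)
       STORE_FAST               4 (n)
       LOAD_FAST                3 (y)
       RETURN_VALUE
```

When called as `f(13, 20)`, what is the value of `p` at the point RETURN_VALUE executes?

21

LOAD_CONST → push 10. Stack: [10]
LOAD_FAST a → push 13. Stack: [10, 13]
BINARY_OP - → 10 - 13 = -3. Stack: [-3]
LOAD_CONST → push 24. Stack: [-3, 24]
BINARY_OP % → -3 % 24 = 21. Stack: [21]
STORE_FAST p → p=21. Stack: []
LOAD_FAST_LOAD_FAST p,p → push 21,21. Stack: [21, 21]
BINARY_OP - → 21 - 21 = 0. Stack: [0]
LOAD_CONST → push 5. Stack: [0, 5]
BINARY_OP * → 0 * 5 = 0. Stack: [0]
STORE_FAST y → y=0. Stack: []
LOAD_FAST p → push 21. Stack: [21]
LOAD_CONST → push 12. Stack: [21, 12]
BINARY_OP ^ → 21 ^ 12 = 25. Stack: [25]
LOAD_FAST y → push 0. Stack: [25, 0]
BINARY_OP & → 25 & 0 = 0. Stack: [0]
STORE_FAST n → n=0. Stack: []
LOAD_FAST y → push 0. Stack: [0]
RETURN_VALUE → return 0.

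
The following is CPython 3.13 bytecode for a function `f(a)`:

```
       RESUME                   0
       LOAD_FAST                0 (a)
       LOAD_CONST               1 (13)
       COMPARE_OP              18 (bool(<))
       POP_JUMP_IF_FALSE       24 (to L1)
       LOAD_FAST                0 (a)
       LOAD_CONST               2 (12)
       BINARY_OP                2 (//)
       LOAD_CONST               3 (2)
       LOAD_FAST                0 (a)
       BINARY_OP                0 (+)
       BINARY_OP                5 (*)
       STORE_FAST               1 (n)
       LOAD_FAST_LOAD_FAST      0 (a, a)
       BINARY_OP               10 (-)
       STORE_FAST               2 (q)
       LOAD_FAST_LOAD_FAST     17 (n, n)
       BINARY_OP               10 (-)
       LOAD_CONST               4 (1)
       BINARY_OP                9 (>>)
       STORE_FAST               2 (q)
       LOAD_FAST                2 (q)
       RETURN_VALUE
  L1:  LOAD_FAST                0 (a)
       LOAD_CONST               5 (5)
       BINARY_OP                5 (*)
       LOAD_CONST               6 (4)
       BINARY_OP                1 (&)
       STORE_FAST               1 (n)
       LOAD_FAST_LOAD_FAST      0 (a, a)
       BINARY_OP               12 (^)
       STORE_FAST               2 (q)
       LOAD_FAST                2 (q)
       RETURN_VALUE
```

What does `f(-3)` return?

0

LOAD_FAST a → push -3. Stack: [-3]
LOAD_CONST → push 13. Stack: [-3, 13]
COMPARE_OP bool(<) → -3 vs 13 = True. Stack: [True]
POP_JUMP_IF_FALSE → pop True; no jump. Stack: []
LOAD_FAST a → push -3. Stack: [-3]
LOAD_CONST → push 12. Stack: [-3, 12]
BINARY_OP // → -3 // 12 = -1. Stack: [-1]
LOAD_CONST → push 2. Stack: [-1, 2]
LOAD_FAST a → push -3. Stack: [-1, 2, -3]
BINARY_OP + → 2 + -3 = -1. Stack: [-1, -1]
BINARY_OP * → -1 * -1 = 1. Stack: [1]
STORE_FAST n → n=1. Stack: []
LOAD_FAST_LOAD_FAST a,a → push -3,-3. Stack: [-3, -3]
BINARY_OP - → -3 - -3 = 0. Stack: [0]
STORE_FAST q → q=0. Stack: []
LOAD_FAST_LOAD_FAST n,n → push 1,1. Stack: [1, 1]
BINARY_OP - → 1 - 1 = 0. Stack: [0]
LOAD_CONST → push 1. Stack: [0, 1]
BINARY_OP >> → 0 >> 1 = 0. Stack: [0]
STORE_FAST q → q=0. Stack: []
LOAD_FAST q → push 0. Stack: [0]
RETURN_VALUE → return 0.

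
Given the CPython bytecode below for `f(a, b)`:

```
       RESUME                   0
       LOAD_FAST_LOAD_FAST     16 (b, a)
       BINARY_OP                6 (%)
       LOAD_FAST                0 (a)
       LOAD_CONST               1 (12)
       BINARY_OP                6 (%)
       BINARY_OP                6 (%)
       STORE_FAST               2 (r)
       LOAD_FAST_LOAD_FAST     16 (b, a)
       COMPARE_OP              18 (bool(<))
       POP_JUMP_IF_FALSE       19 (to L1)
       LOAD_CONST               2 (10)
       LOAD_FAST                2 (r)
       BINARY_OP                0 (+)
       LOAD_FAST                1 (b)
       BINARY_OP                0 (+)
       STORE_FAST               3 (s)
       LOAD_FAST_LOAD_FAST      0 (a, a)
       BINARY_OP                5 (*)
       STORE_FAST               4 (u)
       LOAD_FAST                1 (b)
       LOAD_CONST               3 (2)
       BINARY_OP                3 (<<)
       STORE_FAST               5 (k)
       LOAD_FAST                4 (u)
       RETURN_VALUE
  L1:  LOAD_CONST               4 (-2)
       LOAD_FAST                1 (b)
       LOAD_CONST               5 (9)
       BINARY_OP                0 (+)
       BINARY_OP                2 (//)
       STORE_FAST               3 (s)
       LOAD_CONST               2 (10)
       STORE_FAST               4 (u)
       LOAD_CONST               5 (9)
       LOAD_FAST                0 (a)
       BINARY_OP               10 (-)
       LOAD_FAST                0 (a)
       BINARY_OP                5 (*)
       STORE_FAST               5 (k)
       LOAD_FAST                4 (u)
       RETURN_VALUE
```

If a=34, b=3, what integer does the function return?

1156

LOAD_FAST_LOAD_FAST b,a → push 3,34. Stack: [3, 34]
BINARY_OP % → 3 % 34 = 3. Stack: [3]
LOAD_FAST a → push 34. Stack: [3, 34]
LOAD_CONST → push 12. Stack: [3, 34, 12]
BINARY_OP % → 34 % 12 = 10. Stack: [3, 10]
BINARY_OP % → 3 % 10 = 3. Stack: [3]
STORE_FAST r → r=3. Stack: []
LOAD_FAST_LOAD_FAST b,a → push 3,34. Stack: [3, 34]
COMPARE_OP bool(<) → 3 vs 34 = True. Stack: [True]
POP_JUMP_IF_FALSE → pop True; no jump. Stack: []
LOAD_CONST → push 10. Stack: [10]
LOAD_FAST r → push 3. Stack: [10, 3]
BINARY_OP + → 10 + 3 = 13. Stack: [13]
LOAD_FAST b → push 3. Stack: [13, 3]
BINARY_OP + → 13 + 3 = 16. Stack: [16]
STORE_FAST s → s=16. Stack: []
LOAD_FAST_LOAD_FAST a,a → push 34,34. Stack: [34, 34]
BINARY_OP * → 34 * 34 = 1156. Stack: [1156]
STORE_FAST u → u=1156. Stack: []
LOAD_FAST b → push 3. Stack: [3]
LOAD_CONST → push 2. Stack: [3, 2]
BINARY_OP << → 3 << 2 = 12. Stack: [12]
STORE_FAST k → k=12. Stack: []
LOAD_FAST u → push 1156. Stack: [1156]
RETURN_VALUE → return 1156.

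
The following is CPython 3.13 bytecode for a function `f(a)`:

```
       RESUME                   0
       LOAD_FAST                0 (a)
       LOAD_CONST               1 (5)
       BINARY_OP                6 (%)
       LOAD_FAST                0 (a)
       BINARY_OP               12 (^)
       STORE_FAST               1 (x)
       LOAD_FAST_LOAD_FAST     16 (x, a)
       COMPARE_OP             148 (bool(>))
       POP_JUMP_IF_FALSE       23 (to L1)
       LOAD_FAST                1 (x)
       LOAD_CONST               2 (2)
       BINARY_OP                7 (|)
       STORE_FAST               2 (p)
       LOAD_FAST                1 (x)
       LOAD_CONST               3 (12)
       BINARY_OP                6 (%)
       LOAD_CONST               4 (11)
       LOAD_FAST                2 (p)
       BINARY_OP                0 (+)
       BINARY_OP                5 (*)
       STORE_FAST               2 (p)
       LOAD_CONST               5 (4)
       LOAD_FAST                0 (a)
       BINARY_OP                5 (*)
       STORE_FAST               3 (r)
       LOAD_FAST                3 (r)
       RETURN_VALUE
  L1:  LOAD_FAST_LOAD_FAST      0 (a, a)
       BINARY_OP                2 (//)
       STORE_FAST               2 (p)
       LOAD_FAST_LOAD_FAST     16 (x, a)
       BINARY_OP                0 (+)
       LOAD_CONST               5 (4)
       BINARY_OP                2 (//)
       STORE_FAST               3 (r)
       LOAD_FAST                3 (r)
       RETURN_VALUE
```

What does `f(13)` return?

52

LOAD_FAST a → push 13. Stack: [13]
LOAD_CONST → push 5. Stack: [13, 5]
BINARY_OP % → 13 % 5 = 3. Stack: [3]
LOAD_FAST a → push 13. Stack: [3, 13]
BINARY_OP ^ → 3 ^ 13 = 14. Stack: [14]
STORE_FAST x → x=14. Stack: []
LOAD_FAST_LOAD_FAST x,a → push 14,13. Stack: [14, 13]
COMPARE_OP bool(>) → 14 vs 13 = True. Stack: [True]
POP_JUMP_IF_FALSE → pop True; no jump. Stack: []
LOAD_FAST x → push 14. Stack: [14]
LOAD_CONST → push 2. Stack: [14, 2]
BINARY_OP | → 14 | 2 = 14. Stack: [14]
STORE_FAST p → p=14. Stack: []
LOAD_FAST x → push 14. Stack: [14]
LOAD_CONST → push 12. Stack: [14, 12]
BINARY_OP % → 14 % 12 = 2. Stack: [2]
LOAD_CONST → push 11. Stack: [2, 11]
LOAD_FAST p → push 14. Stack: [2, 11, 14]
BINARY_OP + → 11 + 14 = 25. Stack: [2, 25]
BINARY_OP * → 2 * 25 = 50. Stack: [50]
STORE_FAST p → p=50. Stack: []
LOAD_CONST → push 4. Stack: [4]
LOAD_FAST a → push 13. Stack: [4, 13]
BINARY_OP * → 4 * 13 = 52. Stack: [52]
STORE_FAST r → r=52. Stack: []
LOAD_FAST r → push 52. Stack: [52]
RETURN_VALUE → return 52.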